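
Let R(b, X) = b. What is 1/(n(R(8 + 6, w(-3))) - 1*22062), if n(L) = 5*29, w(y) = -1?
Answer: -1/21917 ≈ -4.5627e-5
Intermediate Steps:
n(L) = 145
1/(n(R(8 + 6, w(-3))) - 1*22062) = 1/(145 - 1*22062) = 1/(145 - 22062) = 1/(-21917) = -1/21917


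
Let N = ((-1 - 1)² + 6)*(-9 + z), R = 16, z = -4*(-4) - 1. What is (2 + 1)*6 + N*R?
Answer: 978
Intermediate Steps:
z = 15 (z = 16 - 1 = 15)
N = 60 (N = ((-1 - 1)² + 6)*(-9 + 15) = ((-2)² + 6)*6 = (4 + 6)*6 = 10*6 = 60)
(2 + 1)*6 + N*R = (2 + 1)*6 + 60*16 = 3*6 + 960 = 18 + 960 = 978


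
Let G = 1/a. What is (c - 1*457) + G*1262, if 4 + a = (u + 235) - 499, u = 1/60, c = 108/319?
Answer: -2366463005/5129201 ≈ -461.37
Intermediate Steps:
c = 108/319 (c = 108*(1/319) = 108/319 ≈ 0.33856)
u = 1/60 ≈ 0.016667
a = -16079/60 (a = -4 + ((1/60 + 235) - 499) = -4 + (14101/60 - 499) = -4 - 15839/60 = -16079/60 ≈ -267.98)
G = -60/16079 (G = 1/(-16079/60) = -60/16079 ≈ -0.0037316)
(c - 1*457) + G*1262 = (108/319 - 1*457) - 60/16079*1262 = (108/319 - 457) - 75720/16079 = -145675/319 - 75720/16079 = -2366463005/5129201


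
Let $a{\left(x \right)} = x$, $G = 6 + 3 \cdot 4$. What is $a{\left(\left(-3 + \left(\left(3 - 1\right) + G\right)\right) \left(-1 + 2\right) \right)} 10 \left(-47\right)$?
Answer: $-7990$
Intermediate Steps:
$G = 18$ ($G = 6 + 12 = 18$)
$a{\left(\left(-3 + \left(\left(3 - 1\right) + G\right)\right) \left(-1 + 2\right) \right)} 10 \left(-47\right) = \left(-3 + \left(\left(3 - 1\right) + 18\right)\right) \left(-1 + 2\right) 10 \left(-47\right) = \left(-3 + \left(\left(3 - 1\right) + 18\right)\right) 1 \cdot 10 \left(-47\right) = \left(-3 + \left(2 + 18\right)\right) 1 \cdot 10 \left(-47\right) = \left(-3 + 20\right) 1 \cdot 10 \left(-47\right) = 17 \cdot 1 \cdot 10 \left(-47\right) = 17 \cdot 10 \left(-47\right) = 170 \left(-47\right) = -7990$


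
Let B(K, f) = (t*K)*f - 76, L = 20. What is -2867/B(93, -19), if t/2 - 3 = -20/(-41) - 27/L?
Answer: 1175470/3128711 ≈ 0.37570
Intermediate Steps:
t = 1753/410 (t = 6 + 2*(-20/(-41) - 27/20) = 6 + 2*(-20*(-1/41) - 27*1/20) = 6 + 2*(20/41 - 27/20) = 6 + 2*(-707/820) = 6 - 707/410 = 1753/410 ≈ 4.2756)
B(K, f) = -76 + 1753*K*f/410 (B(K, f) = (1753*K/410)*f - 76 = 1753*K*f/410 - 76 = -76 + 1753*K*f/410)
-2867/B(93, -19) = -2867/(-76 + (1753/410)*93*(-19)) = -2867/(-76 - 3097551/410) = -2867/(-3128711/410) = -2867*(-410/3128711) = 1175470/3128711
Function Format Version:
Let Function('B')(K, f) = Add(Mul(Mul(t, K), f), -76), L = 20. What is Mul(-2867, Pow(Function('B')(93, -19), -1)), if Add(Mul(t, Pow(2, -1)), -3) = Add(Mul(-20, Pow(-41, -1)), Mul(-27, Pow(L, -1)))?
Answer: Rational(1175470, 3128711) ≈ 0.37570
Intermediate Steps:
t = Rational(1753, 410) (t = Add(6, Mul(2, Add(Mul(-20, Pow(-41, -1)), Mul(-27, Pow(20, -1))))) = Add(6, Mul(2, Add(Mul(-20, Rational(-1, 41)), Mul(-27, Rational(1, 20))))) = Add(6, Mul(2, Add(Rational(20, 41), Rational(-27, 20)))) = Add(6, Mul(2, Rational(-707, 820))) = Add(6, Rational(-707, 410)) = Rational(1753, 410) ≈ 4.2756)
Function('B')(K, f) = Add(-76, Mul(Rational(1753, 410), K, f)) (Function('B')(K, f) = Add(Mul(Mul(Rational(1753, 410), K), f), -76) = Add(Mul(Rational(1753, 410), K, f), -76) = Add(-76, Mul(Rational(1753, 410), K, f)))
Mul(-2867, Pow(Function('B')(93, -19), -1)) = Mul(-2867, Pow(Add(-76, Mul(Rational(1753, 410), 93, -19)), -1)) = Mul(-2867, Pow(Add(-76, Rational(-3097551, 410)), -1)) = Mul(-2867, Pow(Rational(-3128711, 410), -1)) = Mul(-2867, Rational(-410, 3128711)) = Rational(1175470, 3128711)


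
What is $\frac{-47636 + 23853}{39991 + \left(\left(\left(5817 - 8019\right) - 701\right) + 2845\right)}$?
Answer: $- \frac{1399}{2349} \approx -0.59557$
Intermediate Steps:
$\frac{-47636 + 23853}{39991 + \left(\left(\left(5817 - 8019\right) - 701\right) + 2845\right)} = - \frac{23783}{39991 + \left(\left(-2202 - 701\right) + 2845\right)} = - \frac{23783}{39991 + \left(-2903 + 2845\right)} = - \frac{23783}{39991 - 58} = - \frac{23783}{39933} = \left(-23783\right) \frac{1}{39933} = - \frac{1399}{2349}$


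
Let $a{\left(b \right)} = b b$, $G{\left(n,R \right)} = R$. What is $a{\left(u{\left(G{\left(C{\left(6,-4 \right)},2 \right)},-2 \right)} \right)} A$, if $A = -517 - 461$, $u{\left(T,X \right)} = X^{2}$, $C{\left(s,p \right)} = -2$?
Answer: $-15648$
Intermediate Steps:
$A = -978$
$a{\left(b \right)} = b^{2}$
$a{\left(u{\left(G{\left(C{\left(6,-4 \right)},2 \right)},-2 \right)} \right)} A = \left(\left(-2\right)^{2}\right)^{2} \left(-978\right) = 4^{2} \left(-978\right) = 16 \left(-978\right) = -15648$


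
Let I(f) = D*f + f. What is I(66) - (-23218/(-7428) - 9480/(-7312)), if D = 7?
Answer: 444333743/848649 ≈ 523.58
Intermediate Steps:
I(f) = 8*f (I(f) = 7*f + f = 8*f)
I(66) - (-23218/(-7428) - 9480/(-7312)) = 8*66 - (-23218/(-7428) - 9480/(-7312)) = 528 - (-23218*(-1/7428) - 9480*(-1/7312)) = 528 - (11609/3714 + 1185/914) = 528 - 1*3752929/848649 = 528 - 3752929/848649 = 444333743/848649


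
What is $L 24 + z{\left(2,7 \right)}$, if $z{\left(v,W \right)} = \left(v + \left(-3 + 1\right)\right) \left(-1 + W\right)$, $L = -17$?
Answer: $-408$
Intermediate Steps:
$z{\left(v,W \right)} = \left(-1 + W\right) \left(-2 + v\right)$ ($z{\left(v,W \right)} = \left(v - 2\right) \left(-1 + W\right) = \left(-2 + v\right) \left(-1 + W\right) = \left(-1 + W\right) \left(-2 + v\right)$)
$L 24 + z{\left(2,7 \right)} = \left(-17\right) 24 + \left(2 - 2 - 14 + 7 \cdot 2\right) = -408 + \left(2 - 2 - 14 + 14\right) = -408 + 0 = -408$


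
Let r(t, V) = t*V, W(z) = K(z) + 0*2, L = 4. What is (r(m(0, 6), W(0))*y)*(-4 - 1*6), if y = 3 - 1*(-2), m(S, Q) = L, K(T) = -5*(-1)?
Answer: -1000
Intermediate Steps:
K(T) = 5
m(S, Q) = 4
W(z) = 5 (W(z) = 5 + 0*2 = 5 + 0 = 5)
y = 5 (y = 3 + 2 = 5)
r(t, V) = V*t
(r(m(0, 6), W(0))*y)*(-4 - 1*6) = ((5*4)*5)*(-4 - 1*6) = (20*5)*(-4 - 6) = 100*(-10) = -1000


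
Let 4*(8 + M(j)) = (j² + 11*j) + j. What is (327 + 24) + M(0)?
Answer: 343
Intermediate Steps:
M(j) = -8 + 3*j + j²/4 (M(j) = -8 + ((j² + 11*j) + j)/4 = -8 + (j² + 12*j)/4 = -8 + (3*j + j²/4) = -8 + 3*j + j²/4)
(327 + 24) + M(0) = (327 + 24) + (-8 + 3*0 + (¼)*0²) = 351 + (-8 + 0 + (¼)*0) = 351 + (-8 + 0 + 0) = 351 - 8 = 343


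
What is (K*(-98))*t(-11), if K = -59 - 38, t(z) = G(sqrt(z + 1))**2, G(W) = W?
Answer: -95060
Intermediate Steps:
t(z) = 1 + z (t(z) = (sqrt(z + 1))**2 = (sqrt(1 + z))**2 = 1 + z)
K = -97
(K*(-98))*t(-11) = (-97*(-98))*(1 - 11) = 9506*(-10) = -95060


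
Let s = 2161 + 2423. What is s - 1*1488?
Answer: 3096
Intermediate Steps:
s = 4584
s - 1*1488 = 4584 - 1*1488 = 4584 - 1488 = 3096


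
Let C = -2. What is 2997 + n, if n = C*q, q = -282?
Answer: 3561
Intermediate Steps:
n = 564 (n = -2*(-282) = 564)
2997 + n = 2997 + 564 = 3561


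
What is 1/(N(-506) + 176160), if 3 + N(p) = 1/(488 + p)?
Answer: 18/3170825 ≈ 5.6768e-6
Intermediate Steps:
N(p) = -3 + 1/(488 + p)
1/(N(-506) + 176160) = 1/((-1463 - 3*(-506))/(488 - 506) + 176160) = 1/((-1463 + 1518)/(-18) + 176160) = 1/(-1/18*55 + 176160) = 1/(-55/18 + 176160) = 1/(3170825/18) = 18/3170825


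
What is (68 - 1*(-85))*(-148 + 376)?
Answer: 34884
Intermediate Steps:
(68 - 1*(-85))*(-148 + 376) = (68 + 85)*228 = 153*228 = 34884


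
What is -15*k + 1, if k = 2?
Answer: -29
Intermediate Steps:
-15*k + 1 = -15*2 + 1 = -30 + 1 = -29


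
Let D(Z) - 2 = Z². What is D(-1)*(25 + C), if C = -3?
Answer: 66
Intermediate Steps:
D(Z) = 2 + Z²
D(-1)*(25 + C) = (2 + (-1)²)*(25 - 3) = (2 + 1)*22 = 3*22 = 66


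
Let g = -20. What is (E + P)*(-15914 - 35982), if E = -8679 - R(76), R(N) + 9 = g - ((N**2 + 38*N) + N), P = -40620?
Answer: 2103344880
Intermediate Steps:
R(N) = -29 - N**2 - 39*N (R(N) = -9 + (-20 - ((N**2 + 38*N) + N)) = -9 + (-20 - (N**2 + 39*N)) = -9 + (-20 + (-N**2 - 39*N)) = -9 + (-20 - N**2 - 39*N) = -29 - N**2 - 39*N)
E = 90 (E = -8679 - (-29 - 1*76**2 - 39*76) = -8679 - (-29 - 1*5776 - 2964) = -8679 - (-29 - 5776 - 2964) = -8679 - 1*(-8769) = -8679 + 8769 = 90)
(E + P)*(-15914 - 35982) = (90 - 40620)*(-15914 - 35982) = -40530*(-51896) = 2103344880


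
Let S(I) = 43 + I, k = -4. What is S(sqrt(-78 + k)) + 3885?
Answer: 3928 + I*sqrt(82) ≈ 3928.0 + 9.0554*I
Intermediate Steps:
S(sqrt(-78 + k)) + 3885 = (43 + sqrt(-78 - 4)) + 3885 = (43 + sqrt(-82)) + 3885 = (43 + I*sqrt(82)) + 3885 = 3928 + I*sqrt(82)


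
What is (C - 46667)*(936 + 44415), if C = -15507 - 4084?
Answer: -3004866558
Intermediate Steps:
C = -19591
(C - 46667)*(936 + 44415) = (-19591 - 46667)*(936 + 44415) = -66258*45351 = -3004866558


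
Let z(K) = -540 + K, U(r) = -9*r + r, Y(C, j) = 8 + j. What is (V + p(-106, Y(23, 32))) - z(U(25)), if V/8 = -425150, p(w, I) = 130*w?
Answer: -3414240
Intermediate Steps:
U(r) = -8*r
V = -3401200 (V = 8*(-425150) = -3401200)
(V + p(-106, Y(23, 32))) - z(U(25)) = (-3401200 + 130*(-106)) - (-540 - 8*25) = (-3401200 - 13780) - (-540 - 200) = -3414980 - 1*(-740) = -3414980 + 740 = -3414240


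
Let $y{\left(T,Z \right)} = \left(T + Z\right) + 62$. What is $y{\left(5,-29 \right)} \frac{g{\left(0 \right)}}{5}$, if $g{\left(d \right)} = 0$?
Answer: $0$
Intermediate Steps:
$y{\left(T,Z \right)} = 62 + T + Z$
$y{\left(5,-29 \right)} \frac{g{\left(0 \right)}}{5} = \left(62 + 5 - 29\right) \frac{0}{5} = 38 \cdot 0 \cdot \frac{1}{5} = 38 \cdot 0 = 0$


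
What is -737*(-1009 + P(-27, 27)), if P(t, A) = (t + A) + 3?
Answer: 741422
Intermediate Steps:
P(t, A) = 3 + A + t (P(t, A) = (A + t) + 3 = 3 + A + t)
-737*(-1009 + P(-27, 27)) = -737*(-1009 + (3 + 27 - 27)) = -737*(-1009 + 3) = -737*(-1006) = 741422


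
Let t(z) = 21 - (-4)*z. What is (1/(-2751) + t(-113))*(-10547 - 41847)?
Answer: 62122622708/2751 ≈ 2.2582e+7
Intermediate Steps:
t(z) = 21 + 4*z
(1/(-2751) + t(-113))*(-10547 - 41847) = (1/(-2751) + (21 + 4*(-113)))*(-10547 - 41847) = (-1/2751 + (21 - 452))*(-52394) = (-1/2751 - 431)*(-52394) = -1185682/2751*(-52394) = 62122622708/2751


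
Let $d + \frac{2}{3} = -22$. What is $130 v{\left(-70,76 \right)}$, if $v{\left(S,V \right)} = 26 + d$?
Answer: $\frac{1300}{3} \approx 433.33$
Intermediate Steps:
$d = - \frac{68}{3}$ ($d = - \frac{2}{3} - 22 = - \frac{68}{3} \approx -22.667$)
$v{\left(S,V \right)} = \frac{10}{3}$ ($v{\left(S,V \right)} = 26 - \frac{68}{3} = \frac{10}{3}$)
$130 v{\left(-70,76 \right)} = 130 \cdot \frac{10}{3} = \frac{1300}{3}$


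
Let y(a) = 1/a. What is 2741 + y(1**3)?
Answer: 2742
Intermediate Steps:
2741 + y(1**3) = 2741 + 1/(1**3) = 2741 + 1/1 = 2741 + 1 = 2742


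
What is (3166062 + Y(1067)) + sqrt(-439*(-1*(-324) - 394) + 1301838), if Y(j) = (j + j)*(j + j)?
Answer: 7720018 + 2*sqrt(333142) ≈ 7.7212e+6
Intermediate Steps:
Y(j) = 4*j**2 (Y(j) = (2*j)*(2*j) = 4*j**2)
(3166062 + Y(1067)) + sqrt(-439*(-1*(-324) - 394) + 1301838) = (3166062 + 4*1067**2) + sqrt(-439*(-1*(-324) - 394) + 1301838) = (3166062 + 4*1138489) + sqrt(-439*(324 - 394) + 1301838) = (3166062 + 4553956) + sqrt(-439*(-70) + 1301838) = 7720018 + sqrt(30730 + 1301838) = 7720018 + sqrt(1332568) = 7720018 + 2*sqrt(333142)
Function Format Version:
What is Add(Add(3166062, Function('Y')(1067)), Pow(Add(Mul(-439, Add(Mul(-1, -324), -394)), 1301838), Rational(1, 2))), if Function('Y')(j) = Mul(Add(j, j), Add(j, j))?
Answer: Add(7720018, Mul(2, Pow(333142, Rational(1, 2)))) ≈ 7.7212e+6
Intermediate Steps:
Function('Y')(j) = Mul(4, Pow(j, 2)) (Function('Y')(j) = Mul(Mul(2, j), Mul(2, j)) = Mul(4, Pow(j, 2)))
Add(Add(3166062, Function('Y')(1067)), Pow(Add(Mul(-439, Add(Mul(-1, -324), -394)), 1301838), Rational(1, 2))) = Add(Add(3166062, Mul(4, Pow(1067, 2))), Pow(Add(Mul(-439, Add(Mul(-1, -324), -394)), 1301838), Rational(1, 2))) = Add(Add(3166062, Mul(4, 1138489)), Pow(Add(Mul(-439, Add(324, -394)), 1301838), Rational(1, 2))) = Add(Add(3166062, 4553956), Pow(Add(Mul(-439, -70), 1301838), Rational(1, 2))) = Add(7720018, Pow(Add(30730, 1301838), Rational(1, 2))) = Add(7720018, Pow(1332568, Rational(1, 2))) = Add(7720018, Mul(2, Pow(333142, Rational(1, 2))))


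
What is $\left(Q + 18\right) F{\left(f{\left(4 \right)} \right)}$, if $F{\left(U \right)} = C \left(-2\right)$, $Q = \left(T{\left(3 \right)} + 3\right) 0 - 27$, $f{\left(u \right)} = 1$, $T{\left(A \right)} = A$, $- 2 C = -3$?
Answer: $27$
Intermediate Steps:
$C = \frac{3}{2}$ ($C = \left(- \frac{1}{2}\right) \left(-3\right) = \frac{3}{2} \approx 1.5$)
$Q = -27$ ($Q = \left(3 + 3\right) 0 - 27 = 6 \cdot 0 - 27 = 0 - 27 = -27$)
$F{\left(U \right)} = -3$ ($F{\left(U \right)} = \frac{3}{2} \left(-2\right) = -3$)
$\left(Q + 18\right) F{\left(f{\left(4 \right)} \right)} = \left(-27 + 18\right) \left(-3\right) = \left(-9\right) \left(-3\right) = 27$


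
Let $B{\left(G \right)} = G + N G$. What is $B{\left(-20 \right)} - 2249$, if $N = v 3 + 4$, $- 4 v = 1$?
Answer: $-2334$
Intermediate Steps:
$v = - \frac{1}{4}$ ($v = \left(- \frac{1}{4}\right) 1 = - \frac{1}{4} \approx -0.25$)
$N = \frac{13}{4}$ ($N = \left(- \frac{1}{4}\right) 3 + 4 = - \frac{3}{4} + 4 = \frac{13}{4} \approx 3.25$)
$B{\left(G \right)} = \frac{17 G}{4}$ ($B{\left(G \right)} = G + \frac{13 G}{4} = \frac{17 G}{4}$)
$B{\left(-20 \right)} - 2249 = \frac{17}{4} \left(-20\right) - 2249 = -85 - 2249 = -2334$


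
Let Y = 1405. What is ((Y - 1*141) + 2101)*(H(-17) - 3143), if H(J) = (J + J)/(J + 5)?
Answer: -63399965/6 ≈ -1.0567e+7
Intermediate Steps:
H(J) = 2*J/(5 + J) (H(J) = (2*J)/(5 + J) = 2*J/(5 + J))
((Y - 1*141) + 2101)*(H(-17) - 3143) = ((1405 - 1*141) + 2101)*(2*(-17)/(5 - 17) - 3143) = ((1405 - 141) + 2101)*(2*(-17)/(-12) - 3143) = (1264 + 2101)*(2*(-17)*(-1/12) - 3143) = 3365*(17/6 - 3143) = 3365*(-18841/6) = -63399965/6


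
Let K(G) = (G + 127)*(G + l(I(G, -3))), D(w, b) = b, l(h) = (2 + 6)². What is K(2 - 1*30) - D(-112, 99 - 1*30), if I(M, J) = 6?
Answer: 3495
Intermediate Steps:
l(h) = 64 (l(h) = 8² = 64)
K(G) = (64 + G)*(127 + G) (K(G) = (G + 127)*(G + 64) = (127 + G)*(64 + G) = (64 + G)*(127 + G))
K(2 - 1*30) - D(-112, 99 - 1*30) = (8128 + (2 - 1*30)² + 191*(2 - 1*30)) - (99 - 1*30) = (8128 + (2 - 30)² + 191*(2 - 30)) - (99 - 30) = (8128 + (-28)² + 191*(-28)) - 1*69 = (8128 + 784 - 5348) - 69 = 3564 - 69 = 3495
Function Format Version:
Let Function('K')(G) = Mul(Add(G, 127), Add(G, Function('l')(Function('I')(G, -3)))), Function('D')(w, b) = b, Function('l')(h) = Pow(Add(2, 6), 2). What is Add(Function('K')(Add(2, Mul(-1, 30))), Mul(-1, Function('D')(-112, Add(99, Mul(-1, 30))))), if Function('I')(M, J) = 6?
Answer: 3495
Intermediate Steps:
Function('l')(h) = 64 (Function('l')(h) = Pow(8, 2) = 64)
Function('K')(G) = Mul(Add(64, G), Add(127, G)) (Function('K')(G) = Mul(Add(G, 127), Add(G, 64)) = Mul(Add(127, G), Add(64, G)) = Mul(Add(64, G), Add(127, G)))
Add(Function('K')(Add(2, Mul(-1, 30))), Mul(-1, Function('D')(-112, Add(99, Mul(-1, 30))))) = Add(Add(8128, Pow(Add(2, Mul(-1, 30)), 2), Mul(191, Add(2, Mul(-1, 30)))), Mul(-1, Add(99, Mul(-1, 30)))) = Add(Add(8128, Pow(Add(2, -30), 2), Mul(191, Add(2, -30))), Mul(-1, Add(99, -30))) = Add(Add(8128, Pow(-28, 2), Mul(191, -28)), Mul(-1, 69)) = Add(Add(8128, 784, -5348), -69) = Add(3564, -69) = 3495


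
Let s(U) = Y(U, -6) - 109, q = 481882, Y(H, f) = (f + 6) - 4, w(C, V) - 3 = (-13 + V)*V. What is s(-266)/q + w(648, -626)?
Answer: 192760991881/481882 ≈ 4.0002e+5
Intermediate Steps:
w(C, V) = 3 + V*(-13 + V) (w(C, V) = 3 + (-13 + V)*V = 3 + V*(-13 + V))
Y(H, f) = 2 + f (Y(H, f) = (6 + f) - 4 = 2 + f)
s(U) = -113 (s(U) = (2 - 6) - 109 = -4 - 109 = -113)
s(-266)/q + w(648, -626) = -113/481882 + (3 + (-626)² - 13*(-626)) = -113*1/481882 + (3 + 391876 + 8138) = -113/481882 + 400017 = 192760991881/481882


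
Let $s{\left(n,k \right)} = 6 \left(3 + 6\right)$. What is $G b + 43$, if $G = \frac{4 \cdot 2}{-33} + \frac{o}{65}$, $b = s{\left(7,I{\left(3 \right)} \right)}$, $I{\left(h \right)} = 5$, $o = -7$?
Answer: $\frac{17227}{715} \approx 24.094$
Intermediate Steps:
$s{\left(n,k \right)} = 54$ ($s{\left(n,k \right)} = 6 \cdot 9 = 54$)
$b = 54$
$G = - \frac{751}{2145}$ ($G = \frac{4 \cdot 2}{-33} - \frac{7}{65} = 8 \left(- \frac{1}{33}\right) - \frac{7}{65} = - \frac{8}{33} - \frac{7}{65} = - \frac{751}{2145} \approx -0.35012$)
$G b + 43 = \left(- \frac{751}{2145}\right) 54 + 43 = - \frac{13518}{715} + 43 = \frac{17227}{715}$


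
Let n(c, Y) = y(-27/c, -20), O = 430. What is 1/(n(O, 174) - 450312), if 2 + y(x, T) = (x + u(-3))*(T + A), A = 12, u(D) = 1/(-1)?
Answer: -215/96815682 ≈ -2.2207e-6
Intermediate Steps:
u(D) = -1
y(x, T) = -2 + (-1 + x)*(12 + T) (y(x, T) = -2 + (x - 1)*(T + 12) = -2 + (-1 + x)*(12 + T))
n(c, Y) = 6 + 216/c (n(c, Y) = -14 - 1*(-20) + 12*(-27/c) - (-540)/c = -14 + 20 - 324/c + 540/c = 6 + 216/c)
1/(n(O, 174) - 450312) = 1/((6 + 216/430) - 450312) = 1/((6 + 216*(1/430)) - 450312) = 1/((6 + 108/215) - 450312) = 1/(1398/215 - 450312) = 1/(-96815682/215) = -215/96815682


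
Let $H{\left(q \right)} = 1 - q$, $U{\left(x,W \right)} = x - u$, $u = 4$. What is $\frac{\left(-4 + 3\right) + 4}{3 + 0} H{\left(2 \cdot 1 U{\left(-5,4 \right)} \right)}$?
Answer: $19$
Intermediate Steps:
$U{\left(x,W \right)} = -4 + x$ ($U{\left(x,W \right)} = x - 4 = -4 + x$)
$\frac{\left(-4 + 3\right) + 4}{3 + 0} H{\left(2 \cdot 1 U{\left(-5,4 \right)} \right)} = \frac{\left(-4 + 3\right) + 4}{3 + 0} \left(1 - 2 \cdot 1 \left(-4 - 5\right)\right) = \frac{-1 + 4}{3} \left(1 - 2 \left(-9\right)\right) = \frac{1}{3} \cdot 3 \left(1 - -18\right) = 1 \left(1 + 18\right) = 1 \cdot 19 = 19$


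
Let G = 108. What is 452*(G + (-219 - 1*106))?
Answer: -98084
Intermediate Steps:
452*(G + (-219 - 1*106)) = 452*(108 + (-219 - 1*106)) = 452*(108 + (-219 - 106)) = 452*(108 - 325) = 452*(-217) = -98084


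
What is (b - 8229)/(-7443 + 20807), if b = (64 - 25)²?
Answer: -129/257 ≈ -0.50195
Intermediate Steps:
b = 1521 (b = 39² = 1521)
(b - 8229)/(-7443 + 20807) = (1521 - 8229)/(-7443 + 20807) = -6708/13364 = -6708*1/13364 = -129/257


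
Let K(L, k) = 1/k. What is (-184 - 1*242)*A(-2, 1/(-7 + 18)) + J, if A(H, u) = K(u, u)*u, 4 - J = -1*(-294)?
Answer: -716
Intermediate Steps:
J = -290 (J = 4 - (-1)*(-294) = 4 - 1*294 = 4 - 294 = -290)
A(H, u) = 1 (A(H, u) = u/u = 1)
(-184 - 1*242)*A(-2, 1/(-7 + 18)) + J = (-184 - 1*242)*1 - 290 = (-184 - 242)*1 - 290 = -426*1 - 290 = -426 - 290 = -716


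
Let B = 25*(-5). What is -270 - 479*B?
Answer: 59605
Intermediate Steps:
B = -125
-270 - 479*B = -270 - 479*(-125) = -270 + 59875 = 59605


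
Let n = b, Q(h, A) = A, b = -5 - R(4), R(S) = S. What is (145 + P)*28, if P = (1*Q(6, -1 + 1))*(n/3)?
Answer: 4060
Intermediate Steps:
b = -9 (b = -5 - 1*4 = -5 - 4 = -9)
n = -9
P = 0 (P = (1*(-1 + 1))*(-9/3) = (1*0)*(-9*⅓) = 0*(-3) = 0)
(145 + P)*28 = (145 + 0)*28 = 145*28 = 4060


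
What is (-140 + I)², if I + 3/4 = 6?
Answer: 290521/16 ≈ 18158.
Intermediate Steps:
I = 21/4 (I = -¾ + 6 = 21/4 ≈ 5.2500)
(-140 + I)² = (-140 + 21/4)² = (-539/4)² = 290521/16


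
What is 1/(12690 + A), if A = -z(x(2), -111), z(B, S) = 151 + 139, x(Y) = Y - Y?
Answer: 1/12400 ≈ 8.0645e-5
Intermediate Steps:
x(Y) = 0
z(B, S) = 290
A = -290 (A = -1*290 = -290)
1/(12690 + A) = 1/(12690 - 290) = 1/12400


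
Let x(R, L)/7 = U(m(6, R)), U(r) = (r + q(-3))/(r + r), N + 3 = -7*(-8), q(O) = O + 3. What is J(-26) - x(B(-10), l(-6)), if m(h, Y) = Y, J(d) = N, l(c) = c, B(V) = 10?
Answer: 99/2 ≈ 49.500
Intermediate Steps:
q(O) = 3 + O
N = 53 (N = -3 - 7*(-8) = -3 + 56 = 53)
J(d) = 53
U(r) = ½ (U(r) = (r + (3 - 3))/(r + r) = (r + 0)/((2*r)) = r*(1/(2*r)) = ½)
x(R, L) = 7/2 (x(R, L) = 7*(½) = 7/2)
J(-26) - x(B(-10), l(-6)) = 53 - 1*7/2 = 53 - 7/2 = 99/2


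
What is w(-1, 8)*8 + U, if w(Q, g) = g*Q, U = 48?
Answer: -16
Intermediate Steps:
w(Q, g) = Q*g
w(-1, 8)*8 + U = -1*8*8 + 48 = -8*8 + 48 = -64 + 48 = -16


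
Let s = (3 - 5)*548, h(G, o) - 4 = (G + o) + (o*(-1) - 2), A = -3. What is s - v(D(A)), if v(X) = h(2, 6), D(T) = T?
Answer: -1100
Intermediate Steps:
h(G, o) = 2 + G (h(G, o) = 4 + ((G + o) + (o*(-1) - 2)) = 4 + ((G + o) + (-o - 2)) = 4 + ((G + o) + (-2 - o)) = 4 + (-2 + G) = 2 + G)
v(X) = 4 (v(X) = 2 + 2 = 4)
s = -1096 (s = -2*548 = -1096)
s - v(D(A)) = -1096 - 1*4 = -1096 - 4 = -1100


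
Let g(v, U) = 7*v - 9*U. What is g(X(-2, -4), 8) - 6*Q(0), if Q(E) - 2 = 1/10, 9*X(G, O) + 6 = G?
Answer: -4087/45 ≈ -90.822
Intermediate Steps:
X(G, O) = -2/3 + G/9
g(v, U) = -9*U + 7*v
Q(E) = 21/10 (Q(E) = 2 + 1/10 = 21/10)
g(X(-2, -4), 8) - 6*Q(0) = (-9*8 + 7*(-2/3 + (1/9)*(-2))) - 6*21/10 = (-72 + 7*(-2/3 - 2/9)) - 63/5 = (-72 + 7*(-8/9)) - 63/5 = (-72 - 56/9) - 63/5 = -704/9 - 63/5 = -4087/45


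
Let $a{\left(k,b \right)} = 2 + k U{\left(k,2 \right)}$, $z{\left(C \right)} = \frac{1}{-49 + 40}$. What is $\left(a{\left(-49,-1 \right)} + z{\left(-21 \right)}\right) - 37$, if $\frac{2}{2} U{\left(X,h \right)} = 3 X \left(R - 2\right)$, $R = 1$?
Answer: $- \frac{65143}{9} \approx -7238.1$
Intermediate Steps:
$U{\left(X,h \right)} = - 3 X$ ($U{\left(X,h \right)} = 3 X \left(1 - 2\right) = 3 X \left(-1\right) = - 3 X$)
$z{\left(C \right)} = - \frac{1}{9}$ ($z{\left(C \right)} = \frac{1}{-9} = - \frac{1}{9}$)
$a{\left(k,b \right)} = 2 - 3 k^{2}$ ($a{\left(k,b \right)} = 2 + k \left(- 3 k\right) = 2 - 3 k^{2}$)
$\left(a{\left(-49,-1 \right)} + z{\left(-21 \right)}\right) - 37 = \left(\left(2 - 3 \left(-49\right)^{2}\right) - \frac{1}{9}\right) - 37 = \left(\left(2 - 7203\right) - \frac{1}{9}\right) - 37 = \left(-7201 - \frac{1}{9}\right) - 37 = - \frac{64810}{9} - 37 = - \frac{65143}{9}$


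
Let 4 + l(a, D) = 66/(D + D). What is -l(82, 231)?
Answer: 27/7 ≈ 3.8571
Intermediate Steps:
l(a, D) = -4 + 33/D (l(a, D) = -4 + 66/(D + D) = -4 + 66/((2*D)) = -4 + 66*(1/(2*D)) = -4 + 33/D)
-l(82, 231) = -(-4 + 33/231) = -(-4 + 33*(1/231)) = -(-4 + ⅐) = -1*(-27/7) = 27/7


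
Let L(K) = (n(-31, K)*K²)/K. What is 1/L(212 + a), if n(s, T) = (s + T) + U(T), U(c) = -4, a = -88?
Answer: 1/11036 ≈ 9.0613e-5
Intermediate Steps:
n(s, T) = -4 + T + s (n(s, T) = (s + T) - 4 = (T + s) - 4 = -4 + T + s)
L(K) = K*(-35 + K) (L(K) = ((-4 + K - 31)*K²)/K = ((-35 + K)*K²)/K = (K²*(-35 + K))/K = K*(-35 + K))
1/L(212 + a) = 1/((212 - 88)*(-35 + (212 - 88))) = 1/(124*(-35 + 124)) = 1/(124*89) = 1/11036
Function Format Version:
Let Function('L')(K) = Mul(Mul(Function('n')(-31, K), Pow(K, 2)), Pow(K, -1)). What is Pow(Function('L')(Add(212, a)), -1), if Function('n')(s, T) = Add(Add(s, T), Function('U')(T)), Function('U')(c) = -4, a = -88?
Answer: Rational(1, 11036) ≈ 9.0613e-5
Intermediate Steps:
Function('n')(s, T) = Add(-4, T, s) (Function('n')(s, T) = Add(Add(s, T), -4) = Add(Add(T, s), -4) = Add(-4, T, s))
Function('L')(K) = Mul(K, Add(-35, K)) (Function('L')(K) = Mul(Mul(Add(-4, K, -31), Pow(K, 2)), Pow(K, -1)) = Mul(Mul(Add(-35, K), Pow(K, 2)), Pow(K, -1)) = Mul(Mul(Pow(K, 2), Add(-35, K)), Pow(K, -1)) = Mul(K, Add(-35, K)))
Pow(Function('L')(Add(212, a)), -1) = Pow(Mul(Add(212, -88), Add(-35, Add(212, -88))), -1) = Pow(Mul(124, Add(-35, 124)), -1) = Pow(Mul(124, 89), -1) = Pow(11036, -1) = Rational(1, 11036)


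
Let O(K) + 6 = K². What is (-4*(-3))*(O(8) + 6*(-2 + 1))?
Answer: 624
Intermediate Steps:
O(K) = -6 + K²
(-4*(-3))*(O(8) + 6*(-2 + 1)) = (-4*(-3))*((-6 + 8²) + 6*(-2 + 1)) = 12*((-6 + 64) + 6*(-1)) = 12*(58 - 6) = 12*52 = 624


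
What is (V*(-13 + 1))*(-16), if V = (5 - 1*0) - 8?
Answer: -576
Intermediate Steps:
V = -3 (V = (5 + 0) - 8 = 5 - 8 = -3)
(V*(-13 + 1))*(-16) = -3*(-13 + 1)*(-16) = -3*(-12)*(-16) = 36*(-16) = -576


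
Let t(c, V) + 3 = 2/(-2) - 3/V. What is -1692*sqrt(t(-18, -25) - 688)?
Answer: -11844*I*sqrt(353)/5 ≈ -44506.0*I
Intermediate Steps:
t(c, V) = -4 - 3/V (t(c, V) = -3 + (2/(-2) - 3/V) = -3 + (2*(-1/2) - 3/V) = -3 + (-1 - 3/V) = -4 - 3/V)
-1692*sqrt(t(-18, -25) - 688) = -1692*sqrt((-4 - 3/(-25)) - 688) = -1692*sqrt((-4 - 3*(-1/25)) - 688) = -1692*sqrt((-4 + 3/25) - 688) = -1692*sqrt(-97/25 - 688) = -11844*I*sqrt(353)/5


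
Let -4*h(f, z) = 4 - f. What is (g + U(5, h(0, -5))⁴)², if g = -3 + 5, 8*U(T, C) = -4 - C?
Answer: 68442529/16777216 ≈ 4.0795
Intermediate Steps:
h(f, z) = -1 + f/4 (h(f, z) = -(4 - f)/4 = -1 + f/4)
U(T, C) = -½ - C/8 (U(T, C) = (-4 - C)/8 = -½ - C/8)
g = 2
(g + U(5, h(0, -5))⁴)² = (2 + (-½ - (-1 + (¼)*0)/8)⁴)² = (2 + (-½ - (-1 + 0)/8)⁴)² = (2 + (-½ - ⅛*(-1))⁴)² = (2 + (-½ + ⅛)⁴)² = (2 + (-3/8)⁴)² = (2 + 81/4096)² = (8273/4096)² = 68442529/16777216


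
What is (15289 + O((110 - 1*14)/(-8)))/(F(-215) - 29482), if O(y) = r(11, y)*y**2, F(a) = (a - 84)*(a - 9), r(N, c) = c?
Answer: 13561/37494 ≈ 0.36168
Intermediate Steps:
F(a) = (-84 + a)*(-9 + a)
O(y) = y**3 (O(y) = y*y**2 = y**3)
(15289 + O((110 - 1*14)/(-8)))/(F(-215) - 29482) = (15289 + ((110 - 1*14)/(-8))**3)/((756 + (-215)**2 - 93*(-215)) - 29482) = (15289 + ((110 - 14)*(-1/8))**3)/((756 + 46225 + 19995) - 29482) = (15289 + (96*(-1/8))**3)/(66976 - 29482) = (15289 + (-12)**3)/37494 = (15289 - 1728)*(1/37494) = 13561*(1/37494) = 13561/37494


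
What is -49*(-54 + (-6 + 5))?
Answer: 2695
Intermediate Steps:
-49*(-54 + (-6 + 5)) = -49*(-54 - 1) = -49*(-55) = 2695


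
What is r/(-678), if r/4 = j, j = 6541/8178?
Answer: -6541/1386171 ≈ -0.0047188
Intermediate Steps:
j = 6541/8178 (j = 6541*(1/8178) = 6541/8178 ≈ 0.79983)
r = 13082/4089 (r = 4*(6541/8178) = 13082/4089 ≈ 3.1993)
r/(-678) = (13082/4089)/(-678) = (13082/4089)*(-1/678) = -6541/1386171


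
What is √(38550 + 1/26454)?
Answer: √26977834198254/26454 ≈ 196.34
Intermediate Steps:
√(38550 + 1/26454) = √(1019801701/26454) = √26977834198254/26454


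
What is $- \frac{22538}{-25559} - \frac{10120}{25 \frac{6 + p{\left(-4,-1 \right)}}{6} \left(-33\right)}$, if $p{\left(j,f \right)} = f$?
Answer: $\frac{9969162}{638975} \approx 15.602$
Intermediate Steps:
$- \frac{22538}{-25559} - \frac{10120}{25 \frac{6 + p{\left(-4,-1 \right)}}{6} \left(-33\right)} = - \frac{22538}{-25559} - \frac{10120}{25 \frac{6 - 1}{6} \left(-33\right)} = \left(-22538\right) \left(- \frac{1}{25559}\right) - \frac{10120}{25 \cdot 5 \cdot \frac{1}{6} \left(-33\right)} = \frac{22538}{25559} - \frac{10120}{25 \cdot \frac{5}{6} \left(-33\right)} = \frac{22538}{25559} - \frac{10120}{\frac{125}{6} \left(-33\right)} = \frac{22538}{25559} - \frac{10120}{- \frac{1375}{2}} = \frac{22538}{25559} - - \frac{368}{25} = \frac{22538}{25559} + \frac{368}{25} = \frac{9969162}{638975}$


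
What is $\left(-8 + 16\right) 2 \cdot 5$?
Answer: $80$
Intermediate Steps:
$\left(-8 + 16\right) 2 \cdot 5 = 8 \cdot 10 = 80$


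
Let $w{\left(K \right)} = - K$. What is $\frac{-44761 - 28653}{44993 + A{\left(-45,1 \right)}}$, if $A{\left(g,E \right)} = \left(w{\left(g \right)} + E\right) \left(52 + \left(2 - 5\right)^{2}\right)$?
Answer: $- \frac{1562}{1017} \approx -1.5359$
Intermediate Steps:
$A{\left(g,E \right)} = - 61 g + 61 E$ ($A{\left(g,E \right)} = \left(- g + E\right) \left(52 + \left(2 - 5\right)^{2}\right) = \left(E - g\right) \left(52 + \left(-3\right)^{2}\right) = \left(E - g\right) \left(52 + 9\right) = \left(E - g\right) 61 = - 61 g + 61 E$)
$\frac{-44761 - 28653}{44993 + A{\left(-45,1 \right)}} = \frac{-44761 - 28653}{44993 + \left(\left(-61\right) \left(-45\right) + 61 \cdot 1\right)} = - \frac{73414}{44993 + \left(2745 + 61\right)} = - \frac{73414}{44993 + 2806} = - \frac{73414}{47799} = \left(-73414\right) \frac{1}{47799} = - \frac{1562}{1017}$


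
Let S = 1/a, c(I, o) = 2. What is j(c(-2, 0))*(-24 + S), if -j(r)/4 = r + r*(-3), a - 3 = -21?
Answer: -3464/9 ≈ -384.89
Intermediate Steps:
a = -18 (a = 3 - 21 = -18)
j(r) = 8*r (j(r) = -4*(r + r*(-3)) = -4*(r - 3*r) = -(-8)*r = 8*r)
S = -1/18 (S = 1/(-18) = -1/18 ≈ -0.055556)
j(c(-2, 0))*(-24 + S) = (8*2)*(-24 - 1/18) = 16*(-433/18) = -3464/9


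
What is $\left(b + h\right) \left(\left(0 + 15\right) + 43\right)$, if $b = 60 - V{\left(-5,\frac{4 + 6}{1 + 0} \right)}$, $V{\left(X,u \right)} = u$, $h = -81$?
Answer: $-1798$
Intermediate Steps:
$b = 50$ ($b = 60 - \frac{4 + 6}{1 + 0} = 60 - \frac{10}{1} = 60 - 10 \cdot 1 = 60 - 10 = 50$)
$\left(b + h\right) \left(\left(0 + 15\right) + 43\right) = \left(50 - 81\right) \left(\left(0 + 15\right) + 43\right) = - 31 \left(15 + 43\right) = \left(-31\right) 58 = -1798$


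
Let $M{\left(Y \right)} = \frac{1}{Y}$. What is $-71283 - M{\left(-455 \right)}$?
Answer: $- \frac{32433764}{455} \approx -71283.0$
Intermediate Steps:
$-71283 - M{\left(-455 \right)} = -71283 - \frac{1}{-455} = -71283 - - \frac{1}{455} = -71283 + \frac{1}{455} = - \frac{32433764}{455}$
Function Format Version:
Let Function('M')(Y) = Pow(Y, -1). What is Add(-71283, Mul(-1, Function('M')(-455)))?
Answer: Rational(-32433764, 455) ≈ -71283.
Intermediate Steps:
Add(-71283, Mul(-1, Function('M')(-455))) = Add(-71283, Mul(-1, Pow(-455, -1))) = Add(-71283, Mul(-1, Rational(-1, 455))) = Add(-71283, Rational(1, 455)) = Rational(-32433764, 455)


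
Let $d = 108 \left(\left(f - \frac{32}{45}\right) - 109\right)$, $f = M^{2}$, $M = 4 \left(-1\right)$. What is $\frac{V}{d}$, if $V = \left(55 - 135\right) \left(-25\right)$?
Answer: $- \frac{2500}{12651} \approx -0.19761$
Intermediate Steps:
$M = -4$
$f = 16$ ($f = \left(-4\right)^{2} = 16$)
$V = 2000$ ($V = \left(-80\right) \left(-25\right) = 2000$)
$d = - \frac{50604}{5}$ ($d = 108 \left(\left(16 - \frac{32}{45}\right) - 109\right) = 108 \left(\frac{688}{45} - 109\right) = 108 \left(- \frac{4217}{45}\right) = - \frac{50604}{5} \approx -10121.0$)
$\frac{V}{d} = \frac{2000}{- \frac{50604}{5}} = 2000 \left(- \frac{5}{50604}\right) = - \frac{2500}{12651}$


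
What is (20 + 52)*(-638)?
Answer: -45936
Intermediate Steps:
(20 + 52)*(-638) = 72*(-638) = -45936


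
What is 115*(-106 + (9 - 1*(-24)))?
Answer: -8395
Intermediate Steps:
115*(-106 + (9 - 1*(-24))) = 115*(-106 + (9 + 24)) = 115*(-106 + 33) = 115*(-73) = -8395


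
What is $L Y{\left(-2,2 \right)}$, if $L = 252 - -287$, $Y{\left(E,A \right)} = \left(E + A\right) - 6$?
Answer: $-3234$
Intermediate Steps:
$Y{\left(E,A \right)} = -6 + A + E$ ($Y{\left(E,A \right)} = \left(A + E\right) - 6 = -6 + A + E$)
$L = 539$ ($L = 252 + 287 = 539$)
$L Y{\left(-2,2 \right)} = 539 \left(-6 + 2 - 2\right) = 539 \left(-6\right) = -3234$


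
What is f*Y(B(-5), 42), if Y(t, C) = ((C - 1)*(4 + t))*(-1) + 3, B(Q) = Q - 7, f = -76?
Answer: -25156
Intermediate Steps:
B(Q) = -7 + Q
Y(t, C) = 3 - (-1 + C)*(4 + t) (Y(t, C) = ((-1 + C)*(4 + t))*(-1) + 3 = -(-1 + C)*(4 + t) + 3 = 3 - (-1 + C)*(4 + t))
f*Y(B(-5), 42) = -76*(7 + (-7 - 5) - 4*42 - 1*42*(-7 - 5)) = -76*(7 - 12 - 168 - 1*42*(-12)) = -76*(7 - 12 - 168 + 504) = -76*331 = -25156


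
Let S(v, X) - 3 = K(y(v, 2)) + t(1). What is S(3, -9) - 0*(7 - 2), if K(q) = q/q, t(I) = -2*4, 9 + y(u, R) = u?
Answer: -4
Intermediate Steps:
y(u, R) = -9 + u
t(I) = -8
K(q) = 1
S(v, X) = -4 (S(v, X) = 3 + (1 - 8) = 3 - 7 = -4)
S(3, -9) - 0*(7 - 2) = -4 - 0*(7 - 2) = -4 - 0*5 = -4 - 126*0 = -4 + 0 = -4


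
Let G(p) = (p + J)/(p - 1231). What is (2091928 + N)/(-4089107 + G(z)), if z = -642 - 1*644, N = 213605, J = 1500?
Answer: -5803026561/10292282533 ≈ -0.56382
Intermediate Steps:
z = -1286 (z = -642 - 644 = -1286)
G(p) = (1500 + p)/(-1231 + p) (G(p) = (p + 1500)/(p - 1231) = (1500 + p)/(-1231 + p))
(2091928 + N)/(-4089107 + G(z)) = (2091928 + 213605)/(-4089107 + (1500 - 1286)/(-1231 - 1286)) = 2305533/(-4089107 + 214/(-2517)) = 2305533/(-4089107 - 1/2517*214) = 2305533/(-4089107 - 214/2517) = 2305533/(-10292282533/2517) = 2305533*(-2517/10292282533) = -5803026561/10292282533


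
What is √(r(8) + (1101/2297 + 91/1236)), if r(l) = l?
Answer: √17235133140027/1419546 ≈ 2.9245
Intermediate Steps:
√(r(8) + (1101/2297 + 91/1236)) = √(8 + (1101/2297 + 91/1236)) = √(8 + 1569863/2839092) = √(24282599/2839092) = √17235133140027/1419546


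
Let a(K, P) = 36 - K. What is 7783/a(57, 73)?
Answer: -7783/21 ≈ -370.62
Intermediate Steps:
7783/a(57, 73) = 7783/(36 - 1*57) = 7783/(36 - 57) = 7783/(-21) = 7783*(-1/21) = -7783/21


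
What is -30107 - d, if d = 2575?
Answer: -32682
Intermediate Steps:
-30107 - d = -30107 - 1*2575 = -30107 - 2575 = -32682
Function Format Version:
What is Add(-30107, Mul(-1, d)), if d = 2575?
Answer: -32682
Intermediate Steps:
Add(-30107, Mul(-1, d)) = Add(-30107, Mul(-1, 2575)) = Add(-30107, -2575) = -32682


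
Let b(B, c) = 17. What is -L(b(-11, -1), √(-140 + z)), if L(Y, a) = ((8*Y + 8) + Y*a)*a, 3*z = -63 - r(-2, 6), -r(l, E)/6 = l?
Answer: 2805 - 144*I*√165 ≈ 2805.0 - 1849.7*I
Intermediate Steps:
r(l, E) = -6*l
z = -25 (z = (-63 - (-6)*(-2))/3 = (-63 - 1*12)/3 = (-63 - 12)/3 = (⅓)*(-75) = -25)
L(Y, a) = a*(8 + 8*Y + Y*a) (L(Y, a) = ((8 + 8*Y) + Y*a)*a = (8 + 8*Y + Y*a)*a = a*(8 + 8*Y + Y*a))
-L(b(-11, -1), √(-140 + z)) = -√(-140 - 25)*(8 + 8*17 + 17*√(-140 - 25)) = -√(-165)*(8 + 136 + 17*√(-165)) = -I*√165*(8 + 136 + 17*(I*√165)) = -I*√165*(8 + 136 + 17*I*√165) = -I*√165*(144 + 17*I*√165)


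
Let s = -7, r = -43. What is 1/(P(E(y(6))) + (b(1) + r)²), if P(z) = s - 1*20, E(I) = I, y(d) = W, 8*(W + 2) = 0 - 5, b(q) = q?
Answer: 1/1737 ≈ 0.00057571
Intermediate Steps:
W = -21/8 (W = -2 + (0 - 5)/8 = -2 + (⅛)*(-5) = -2 - 5/8 = -21/8 ≈ -2.6250)
y(d) = -21/8
P(z) = -27 (P(z) = -7 - 1*20 = -7 - 20 = -27)
1/(P(E(y(6))) + (b(1) + r)²) = 1/(-27 + (1 - 43)²) = 1/(-27 + (-42)²) = 1/(-27 + 1764) = 1/1737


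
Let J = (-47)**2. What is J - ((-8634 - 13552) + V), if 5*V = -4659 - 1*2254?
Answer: 128888/5 ≈ 25778.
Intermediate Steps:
V = -6913/5 (V = (-4659 - 1*2254)/5 = (-4659 - 2254)/5 = (1/5)*(-6913) = -6913/5 ≈ -1382.6)
J = 2209
J - ((-8634 - 13552) + V) = 2209 - ((-8634 - 13552) - 6913/5) = 2209 - (-22186 - 6913/5) = 2209 - 1*(-117843/5) = 2209 + 117843/5 = 128888/5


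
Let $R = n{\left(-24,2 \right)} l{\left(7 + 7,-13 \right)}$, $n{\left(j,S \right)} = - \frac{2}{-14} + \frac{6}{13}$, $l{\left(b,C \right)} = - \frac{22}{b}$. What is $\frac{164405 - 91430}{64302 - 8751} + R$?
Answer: $\frac{4292240}{11795329} \approx 0.36389$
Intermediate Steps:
$n{\left(j,S \right)} = \frac{55}{91}$ ($n{\left(j,S \right)} = \left(-2\right) \left(- \frac{1}{14}\right) + 6 \cdot \frac{1}{13} = \frac{1}{7} + \frac{6}{13} = \frac{55}{91}$)
$R = - \frac{605}{637}$ ($R = \frac{55 \left(- \frac{22}{7 + 7}\right)}{91} = \frac{55 \left(- \frac{22}{14}\right)}{91} = \frac{55 \left(\left(-22\right) \frac{1}{14}\right)}{91} = \frac{55}{91} \left(- \frac{11}{7}\right) = - \frac{605}{637} \approx -0.94976$)
$\frac{164405 - 91430}{64302 - 8751} + R = \frac{164405 - 91430}{64302 - 8751} - \frac{605}{637} = \frac{72975}{55551} - \frac{605}{637} = 72975 \cdot \frac{1}{55551} - \frac{605}{637} = \frac{24325}{18517} - \frac{605}{637} = \frac{4292240}{11795329}$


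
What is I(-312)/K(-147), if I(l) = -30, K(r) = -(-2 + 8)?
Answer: 5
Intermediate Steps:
K(r) = -6 (K(r) = -1*6 = -6)
I(-312)/K(-147) = -30/(-6) = -30*(-⅙) = 5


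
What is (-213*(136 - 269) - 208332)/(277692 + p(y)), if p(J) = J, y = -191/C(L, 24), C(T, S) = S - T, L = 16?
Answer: -1440024/2221345 ≈ -0.64827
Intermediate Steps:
y = -191/8 (y = -191/(24 - 1*16) = -191/(24 - 16) = -191/8 ≈ -23.875)
(-213*(136 - 269) - 208332)/(277692 + p(y)) = (-213*(136 - 269) - 208332)/(277692 - 191/8) = (-213*(-133) - 208332)/(2221345/8) = (28329 - 208332)*(8/2221345) = -180003*8/2221345 = -1440024/2221345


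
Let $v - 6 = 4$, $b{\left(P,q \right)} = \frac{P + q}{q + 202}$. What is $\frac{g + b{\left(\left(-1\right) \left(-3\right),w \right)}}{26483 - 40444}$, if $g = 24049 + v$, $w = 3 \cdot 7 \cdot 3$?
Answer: $- \frac{6375701}{3699665} \approx -1.7233$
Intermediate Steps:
$w = 63$ ($w = 21 \cdot 3 = 63$)
$b{\left(P,q \right)} = \frac{P + q}{202 + q}$
$v = 10$ ($v = 6 + 4 = 10$)
$g = 24059$ ($g = 24049 + 10 = 24059$)
$\frac{g + b{\left(\left(-1\right) \left(-3\right),w \right)}}{26483 - 40444} = \frac{24059 + \frac{\left(-1\right) \left(-3\right) + 63}{202 + 63}}{26483 - 40444} = \frac{24059 + \frac{3 + 63}{265}}{-13961} = \left(24059 + \frac{1}{265} \cdot 66\right) \left(- \frac{1}{13961}\right) = \left(24059 + \frac{66}{265}\right) \left(- \frac{1}{13961}\right) = \frac{6375701}{265} \left(- \frac{1}{13961}\right) = - \frac{6375701}{3699665}$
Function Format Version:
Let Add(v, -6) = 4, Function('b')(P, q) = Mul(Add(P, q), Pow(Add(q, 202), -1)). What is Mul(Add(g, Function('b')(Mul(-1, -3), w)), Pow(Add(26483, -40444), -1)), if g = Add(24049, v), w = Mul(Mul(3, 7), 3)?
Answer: Rational(-6375701, 3699665) ≈ -1.7233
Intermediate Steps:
w = 63 (w = Mul(21, 3) = 63)
Function('b')(P, q) = Mul(Pow(Add(202, q), -1), Add(P, q)) (Function('b')(P, q) = Mul(Add(P, q), Pow(Add(202, q), -1)) = Mul(Pow(Add(202, q), -1), Add(P, q)))
v = 10 (v = Add(6, 4) = 10)
g = 24059 (g = Add(24049, 10) = 24059)
Mul(Add(g, Function('b')(Mul(-1, -3), w)), Pow(Add(26483, -40444), -1)) = Mul(Add(24059, Mul(Pow(Add(202, 63), -1), Add(Mul(-1, -3), 63))), Pow(Add(26483, -40444), -1)) = Mul(Add(24059, Mul(Pow(265, -1), Add(3, 63))), Pow(-13961, -1)) = Mul(Add(24059, Mul(Rational(1, 265), 66)), Rational(-1, 13961)) = Mul(Add(24059, Rational(66, 265)), Rational(-1, 13961)) = Mul(Rational(6375701, 265), Rational(-1, 13961)) = Rational(-6375701, 3699665)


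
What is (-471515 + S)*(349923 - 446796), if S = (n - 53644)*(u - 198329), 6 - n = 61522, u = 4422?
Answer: -2163160392642165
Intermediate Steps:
n = -61516 (n = 6 - 1*61522 = 6 - 61522 = -61516)
S = 22330330120 (S = (-61516 - 53644)*(4422 - 198329) = -115160*(-193907) = 22330330120)
(-471515 + S)*(349923 - 446796) = (-471515 + 22330330120)*(349923 - 446796) = 22329858605*(-96873) = -2163160392642165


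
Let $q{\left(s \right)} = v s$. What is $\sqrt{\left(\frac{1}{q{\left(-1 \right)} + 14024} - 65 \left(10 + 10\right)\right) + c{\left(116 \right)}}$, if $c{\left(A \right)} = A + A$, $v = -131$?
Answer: $\frac{i \sqrt{213988764545}}{14155} \approx 32.68 i$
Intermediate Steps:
$c{\left(A \right)} = 2 A$
$q{\left(s \right)} = - 131 s$
$\sqrt{\left(\frac{1}{q{\left(-1 \right)} + 14024} - 65 \left(10 + 10\right)\right) + c{\left(116 \right)}} = \sqrt{\left(\frac{1}{\left(-131\right) \left(-1\right) + 14024} - 65 \left(10 + 10\right)\right) + 2 \cdot 116} = \sqrt{\left(\frac{1}{131 + 14024} - 1300\right) + 232} = \sqrt{\left(\frac{1}{14155} - 1300\right) + 232} = \sqrt{- \frac{18401499}{14155} + 232} = \sqrt{- \frac{15117539}{14155}} = \frac{i \sqrt{213988764545}}{14155}$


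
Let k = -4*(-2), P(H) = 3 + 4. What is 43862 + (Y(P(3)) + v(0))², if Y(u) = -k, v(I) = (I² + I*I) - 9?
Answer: 44151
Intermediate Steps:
P(H) = 7
k = 8
v(I) = -9 + 2*I² (v(I) = (I² + I²) - 9 = 2*I² - 9 = -9 + 2*I²)
Y(u) = -8 (Y(u) = -1*8 = -8)
43862 + (Y(P(3)) + v(0))² = 43862 + (-8 + (-9 + 2*0²))² = 43862 + (-8 + (-9 + 2*0))² = 43862 + (-8 + (-9 + 0))² = 43862 + (-8 - 9)² = 43862 + (-17)² = 43862 + 289 = 44151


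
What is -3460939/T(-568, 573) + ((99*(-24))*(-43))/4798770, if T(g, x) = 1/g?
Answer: 1572247689879868/799795 ≈ 1.9658e+9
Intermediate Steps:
-3460939/T(-568, 573) + ((99*(-24))*(-43))/4798770 = -3460939/(1/(-568)) + ((99*(-24))*(-43))/4798770 = -3460939/(-1/568) - 2376*(-43)*(1/4798770) = -3460939*(-568) + 102168*(1/4798770) = 1965813352 + 17028/799795 = 1572247689879868/799795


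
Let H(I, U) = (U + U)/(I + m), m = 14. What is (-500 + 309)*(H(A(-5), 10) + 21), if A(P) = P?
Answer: -39919/9 ≈ -4435.4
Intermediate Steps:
H(I, U) = 2*U/(14 + I) (H(I, U) = (U + U)/(I + 14) = (2*U)/(14 + I) = 2*U/(14 + I))
(-500 + 309)*(H(A(-5), 10) + 21) = (-500 + 309)*(2*10/(14 - 5) + 21) = -191*(2*10/9 + 21) = -191*(2*10*(⅑) + 21) = -191*(20/9 + 21) = -191*209/9 = -39919/9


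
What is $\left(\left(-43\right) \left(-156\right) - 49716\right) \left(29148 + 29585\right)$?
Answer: $-2525988864$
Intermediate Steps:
$\left(\left(-43\right) \left(-156\right) - 49716\right) \left(29148 + 29585\right) = \left(6708 - 49716\right) 58733 = \left(-43008\right) 58733 = -2525988864$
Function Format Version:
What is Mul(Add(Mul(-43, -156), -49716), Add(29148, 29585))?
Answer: -2525988864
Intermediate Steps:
Mul(Add(Mul(-43, -156), -49716), Add(29148, 29585)) = Mul(Add(6708, -49716), 58733) = Mul(-43008, 58733) = -2525988864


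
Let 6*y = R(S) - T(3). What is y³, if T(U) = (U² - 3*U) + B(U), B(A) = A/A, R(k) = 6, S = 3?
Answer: 125/216 ≈ 0.57870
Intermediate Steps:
B(A) = 1
T(U) = 1 + U² - 3*U (T(U) = (U² - 3*U) + 1 = 1 + U² - 3*U)
y = ⅚ (y = (6 - (1 + 3² - 3*3))/6 = (6 - (1 + 9 - 9))/6 = (6 - 1*1)/6 = (6 - 1)/6 = (⅙)*5 = ⅚ ≈ 0.83333)
y³ = (⅚)³ = 125/216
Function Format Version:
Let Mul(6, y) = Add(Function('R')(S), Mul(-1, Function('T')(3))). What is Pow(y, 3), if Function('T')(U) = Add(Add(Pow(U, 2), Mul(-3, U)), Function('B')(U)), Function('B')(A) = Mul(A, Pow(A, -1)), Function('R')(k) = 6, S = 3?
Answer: Rational(125, 216) ≈ 0.57870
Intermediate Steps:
Function('B')(A) = 1
Function('T')(U) = Add(1, Pow(U, 2), Mul(-3, U)) (Function('T')(U) = Add(Add(Pow(U, 2), Mul(-3, U)), 1) = Add(1, Pow(U, 2), Mul(-3, U)))
y = Rational(5, 6) (y = Mul(Rational(1, 6), Add(6, Mul(-1, Add(1, Pow(3, 2), Mul(-3, 3))))) = Mul(Rational(1, 6), Add(6, Mul(-1, Add(1, 9, -9)))) = Mul(Rational(1, 6), Add(6, Mul(-1, 1))) = Mul(Rational(1, 6), Add(6, -1)) = Mul(Rational(1, 6), 5) = Rational(5, 6) ≈ 0.83333)
Pow(y, 3) = Pow(Rational(5, 6), 3) = Rational(125, 216)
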